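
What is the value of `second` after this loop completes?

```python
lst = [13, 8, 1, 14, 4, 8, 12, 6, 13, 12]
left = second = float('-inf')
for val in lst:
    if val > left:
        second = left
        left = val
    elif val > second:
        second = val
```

Second largest (with repeats) in [13, 8, 1, 14, 4, 8, 12, 6, 13, 12]
`second` takes the values: -inf → 8 → 13

Answer: 13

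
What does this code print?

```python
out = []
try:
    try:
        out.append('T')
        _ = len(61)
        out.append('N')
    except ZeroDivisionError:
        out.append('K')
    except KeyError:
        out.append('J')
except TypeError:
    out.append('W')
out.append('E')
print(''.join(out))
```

Execution trace: 'T' (try body) → 'W' (outer except TypeError) → 'E' (after the try/except). Output: TWE

Answer: TWE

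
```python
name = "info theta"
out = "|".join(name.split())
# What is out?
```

Trace:
`name = "info theta"` → name = 'info theta'
`out = "|".join(name.split())` → out = 'info|theta'
So out = 'info|theta'

Answer: 'info|theta'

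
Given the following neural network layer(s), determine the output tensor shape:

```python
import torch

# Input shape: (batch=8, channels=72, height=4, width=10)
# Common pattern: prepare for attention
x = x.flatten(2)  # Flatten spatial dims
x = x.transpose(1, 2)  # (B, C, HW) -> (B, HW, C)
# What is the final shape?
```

Input: (8, 72, 4, 10) -> after flatten(2): (8, 72, 40) -> Output: (8, 40, 72)

Answer: (8, 40, 72)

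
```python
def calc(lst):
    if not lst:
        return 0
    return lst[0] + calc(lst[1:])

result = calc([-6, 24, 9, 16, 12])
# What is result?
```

(-6) + 24 + 9 + 16 + 12 + 0 = 55

Answer: 55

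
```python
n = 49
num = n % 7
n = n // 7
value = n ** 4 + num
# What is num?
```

Trace:
`n = 49` → n = 49
`num = n % 7` → num = 0
`n = n // 7` → n = 7
`value = n ** 4 + num` → value = 2401
So num = 0

Answer: 0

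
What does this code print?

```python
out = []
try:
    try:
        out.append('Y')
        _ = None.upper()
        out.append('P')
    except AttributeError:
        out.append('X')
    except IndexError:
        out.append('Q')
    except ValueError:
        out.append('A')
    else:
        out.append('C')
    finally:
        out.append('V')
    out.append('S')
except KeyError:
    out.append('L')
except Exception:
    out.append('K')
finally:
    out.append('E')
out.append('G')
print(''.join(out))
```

Execution trace: 'Y' (inner try body) → 'X' (inner except AttributeError) → 'V' (inner finally) → 'S' (try body, no exception) → 'E' (finally) → 'G' (after the try/except). Output: YXVSEG

Answer: YXVSEG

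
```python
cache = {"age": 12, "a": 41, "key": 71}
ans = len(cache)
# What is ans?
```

Trace:
`cache = {"age": 12, "a": 41, "key": 71}` → cache = {'age': 12, 'a': 41, 'key': 71}
`ans = len(cache)` → ans = 3
So ans = 3

Answer: 3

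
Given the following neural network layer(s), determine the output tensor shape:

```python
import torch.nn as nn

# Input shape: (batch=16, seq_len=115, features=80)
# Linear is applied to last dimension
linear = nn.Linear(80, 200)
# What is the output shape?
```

Input: (16, 115, 80) -> Output: (16, 115, 200)

Answer: (16, 115, 200)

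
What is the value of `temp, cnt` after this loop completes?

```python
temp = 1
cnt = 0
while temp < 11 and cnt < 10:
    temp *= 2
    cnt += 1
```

Double until >= 11 or 10 iterations
`temp, cnt` takes the values: (1, 0) → (2, 0) → (2, 1) → (4, 1) → (4, 2) → (8, 2) → (8, 3) → (16, 3) → (16, 4)

Answer: 16, 4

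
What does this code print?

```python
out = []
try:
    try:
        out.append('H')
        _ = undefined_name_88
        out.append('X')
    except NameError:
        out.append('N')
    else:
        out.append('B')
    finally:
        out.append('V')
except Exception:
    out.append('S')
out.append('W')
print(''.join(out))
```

Execution trace: 'H' (inner try body) → 'N' (inner except NameError) → 'V' (inner finally) → 'W' (after the try/except). Output: HNVW

Answer: HNVW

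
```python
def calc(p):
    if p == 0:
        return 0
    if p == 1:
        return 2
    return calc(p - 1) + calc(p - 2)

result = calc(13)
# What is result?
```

Build up from base cases: calc(0)=0, calc(1)=2, calc(2)=2, calc(3)=4, calc(4)=6, calc(5)=10, calc(6)=16, ..., calc(13)=466

Answer: 466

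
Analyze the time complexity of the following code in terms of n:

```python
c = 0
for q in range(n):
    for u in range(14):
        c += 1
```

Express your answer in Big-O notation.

Each loop level contributes: n × 1. Multiplying the contributions gives O(n).

Answer: O(n)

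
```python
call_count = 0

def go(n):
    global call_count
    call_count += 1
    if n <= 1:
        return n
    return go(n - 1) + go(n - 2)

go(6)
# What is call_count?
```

Calls(n) = 1 + Calls(n-1) + Calls(n-2); Calls(0)=Calls(1)=1. For n=6 this gives 25.

Answer: 25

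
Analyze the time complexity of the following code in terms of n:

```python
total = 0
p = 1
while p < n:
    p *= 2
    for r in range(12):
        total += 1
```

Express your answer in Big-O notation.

Each loop level contributes: log n × 1. Multiplying the contributions gives O(log n).

Answer: O(log n)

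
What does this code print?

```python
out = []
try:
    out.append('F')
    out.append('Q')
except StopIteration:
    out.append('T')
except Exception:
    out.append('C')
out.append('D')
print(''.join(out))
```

Execution trace: 'F' (try body) → 'Q' (try body, no exception) → 'D' (after the try/except). Output: FQD

Answer: FQD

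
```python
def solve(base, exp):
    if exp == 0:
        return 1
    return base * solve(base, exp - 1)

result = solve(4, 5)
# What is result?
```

solve(4, 5) = 4 * 4 * 4 * 4 * 4 = 1024

Answer: 1024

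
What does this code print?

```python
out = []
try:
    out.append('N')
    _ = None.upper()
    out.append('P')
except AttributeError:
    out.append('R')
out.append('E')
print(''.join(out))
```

Execution trace: 'N' (try body) → 'R' (except AttributeError) → 'E' (after the try/except). Output: NRE

Answer: NRE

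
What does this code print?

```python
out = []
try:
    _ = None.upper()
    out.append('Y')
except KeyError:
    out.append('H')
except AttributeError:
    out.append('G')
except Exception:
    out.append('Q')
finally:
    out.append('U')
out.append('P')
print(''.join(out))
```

Execution trace: 'G' (except AttributeError) → 'U' (finally) → 'P' (after the try/except). Output: GUP

Answer: GUP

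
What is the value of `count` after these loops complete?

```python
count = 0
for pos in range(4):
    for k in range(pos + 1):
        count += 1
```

Triangle: 1 + 2 + ... + 4
`count` takes the values: 0 → 1 → 2 → 3 → 4 → 5 → 6 → 7 → 8 → 9 → 10

Answer: 10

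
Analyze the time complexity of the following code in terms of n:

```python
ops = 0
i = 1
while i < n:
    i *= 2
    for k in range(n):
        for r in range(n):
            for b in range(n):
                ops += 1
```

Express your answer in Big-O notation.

Each loop level contributes: log n × n × n × n. Multiplying the contributions gives O(n^3 log n).

Answer: O(n^3 log n)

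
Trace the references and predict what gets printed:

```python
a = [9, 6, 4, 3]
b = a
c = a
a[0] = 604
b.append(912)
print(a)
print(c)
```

Key concept: multiple aliases.
Step by step:
`a = [9, 6, 4, 3]` → a = [9, 6, 4, 3]
`b = a` → b = [9, 6, 4, 3] (same object as a)
`c = a` → c = [9, 6, 4, 3] (same object as a, b)
`a[0] = 604` → a = [604, 6, 4, 3] (same object as b, c); b = [604, 6, 4, 3] (same object as a, c); c = [604, 6, 4, 3] (same object as a, b)
`b.append(912)` → a = [604, 6, 4, 3, 912] (same object as b, c); b = [604, 6, 4, 3, 912] (same object as a, c); c = [604, 6, 4, 3, 912] (same object as a, b)
`print(a)` → prints [604, 6, 4, 3, 912]
`print(c)` → prints [604, 6, 4, 3, 912]

Answer:
[604, 6, 4, 3, 912]
[604, 6, 4, 3, 912]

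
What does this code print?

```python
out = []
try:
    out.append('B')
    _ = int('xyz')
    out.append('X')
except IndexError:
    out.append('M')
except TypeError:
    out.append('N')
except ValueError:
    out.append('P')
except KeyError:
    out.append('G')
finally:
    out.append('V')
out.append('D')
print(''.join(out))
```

Execution trace: 'B' (try body) → 'P' (except ValueError) → 'V' (finally) → 'D' (after the try/except). Output: BPVD

Answer: BPVD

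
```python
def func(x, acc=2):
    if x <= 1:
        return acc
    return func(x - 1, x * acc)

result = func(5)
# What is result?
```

Accumulator trace (n, acc): (5, 2) -> (4, 10) -> (3, 40) -> (2, 120) -> (1, 240) -> return 240

Answer: 240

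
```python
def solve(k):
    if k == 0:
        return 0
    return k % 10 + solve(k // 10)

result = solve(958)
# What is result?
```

Sum of digits of 958: 8 + 5 + 9 = 22

Answer: 22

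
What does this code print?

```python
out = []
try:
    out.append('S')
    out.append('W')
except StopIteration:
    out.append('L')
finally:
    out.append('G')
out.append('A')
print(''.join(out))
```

Execution trace: 'S' (try body) → 'W' (try body, no exception) → 'G' (finally) → 'A' (after the try/except). Output: SWGA

Answer: SWGA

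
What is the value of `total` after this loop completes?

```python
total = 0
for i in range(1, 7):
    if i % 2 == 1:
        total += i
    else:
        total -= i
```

Add odd, subtract even
`total` takes the values: 0 → 1 → -1 → 2 → -2 → 3 → -3

Answer: -3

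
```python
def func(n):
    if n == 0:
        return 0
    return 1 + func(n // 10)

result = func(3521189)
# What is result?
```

Count of digits of 3521189: 7

Answer: 7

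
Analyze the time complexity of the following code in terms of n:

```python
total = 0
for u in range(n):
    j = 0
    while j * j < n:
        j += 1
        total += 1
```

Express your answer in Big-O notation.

Each loop level contributes: n × √n. Multiplying the contributions gives O(n√n).

Answer: O(n√n)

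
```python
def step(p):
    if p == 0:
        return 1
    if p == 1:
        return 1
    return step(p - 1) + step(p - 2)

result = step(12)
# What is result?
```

Build up from base cases: step(0)=1, step(1)=1, step(2)=2, step(3)=3, step(4)=5, step(5)=8, step(6)=13, ..., step(12)=233

Answer: 233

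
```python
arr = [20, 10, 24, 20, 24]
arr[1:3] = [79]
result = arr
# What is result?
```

Trace:
`arr = [20, 10, 24, 20, 24]` → arr = [20, 10, 24, 20, 24]
`arr[1:3] = [79]` → arr = [20, 79, 20, 24]
`result = arr` → result = [20, 79, 20, 24]
So result = [20, 79, 20, 24]

Answer: [20, 79, 20, 24]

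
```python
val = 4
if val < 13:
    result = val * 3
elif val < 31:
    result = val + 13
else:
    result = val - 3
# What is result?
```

Trace:
`val = 4` → val = 4
`if val < 13: ...` → val < 13 is True → result = 12
So result = 12

Answer: 12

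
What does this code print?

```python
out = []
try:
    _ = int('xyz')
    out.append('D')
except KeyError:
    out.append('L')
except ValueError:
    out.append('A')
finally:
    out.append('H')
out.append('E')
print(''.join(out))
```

Execution trace: 'A' (except ValueError) → 'H' (finally) → 'E' (after the try/except). Output: AHE

Answer: AHE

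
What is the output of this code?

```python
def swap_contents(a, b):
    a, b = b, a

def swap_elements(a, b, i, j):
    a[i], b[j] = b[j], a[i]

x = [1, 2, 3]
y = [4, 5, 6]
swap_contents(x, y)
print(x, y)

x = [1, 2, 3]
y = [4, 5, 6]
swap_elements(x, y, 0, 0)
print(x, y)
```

Key concept: parameter rebinding vs mutation.
Step by step:
`x = [1, 2, 3]` → x = [1, 2, 3]
`y = [4, 5, 6]` → y = [4, 5, 6]
`swap_contents(x, y)` → no visible change to tracked variables
`print(x, y)` → prints [1, 2, 3] [4, 5, 6]
`x = [1, 2, 3]` → x = [1, 2, 3]
`y = [4, 5, 6]` → y = [4, 5, 6]
`swap_elements(x, y, 0, 0)` → x = [4, 2, 3]; y = [1, 5, 6]
`print(x, y)` → prints [4, 2, 3] [1, 5, 6]

Answer:
[1, 2, 3] [4, 5, 6]
[4, 2, 3] [1, 5, 6]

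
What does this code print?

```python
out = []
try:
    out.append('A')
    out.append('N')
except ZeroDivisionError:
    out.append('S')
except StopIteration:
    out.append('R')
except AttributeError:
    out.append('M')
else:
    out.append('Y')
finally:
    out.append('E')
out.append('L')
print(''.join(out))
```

Execution trace: 'A' (try body) → 'N' (try body, no exception) → 'Y' (else) → 'E' (finally) → 'L' (after the try/except). Output: ANYEL

Answer: ANYEL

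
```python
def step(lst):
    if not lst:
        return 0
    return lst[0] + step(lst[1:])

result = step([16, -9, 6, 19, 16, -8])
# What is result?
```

16 + (-9) + 6 + 19 + 16 + (-8) + 0 = 40

Answer: 40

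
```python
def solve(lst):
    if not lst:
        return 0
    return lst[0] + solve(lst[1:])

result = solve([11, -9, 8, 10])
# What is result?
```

11 + (-9) + 8 + 10 + 0 = 20

Answer: 20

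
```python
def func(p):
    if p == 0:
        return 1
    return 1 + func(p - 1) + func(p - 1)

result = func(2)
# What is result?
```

func(p) = 1 + 2·func(p-1), func(0)=1. Closed form: (1+1)·2^2 - 1 = 7.

Answer: 7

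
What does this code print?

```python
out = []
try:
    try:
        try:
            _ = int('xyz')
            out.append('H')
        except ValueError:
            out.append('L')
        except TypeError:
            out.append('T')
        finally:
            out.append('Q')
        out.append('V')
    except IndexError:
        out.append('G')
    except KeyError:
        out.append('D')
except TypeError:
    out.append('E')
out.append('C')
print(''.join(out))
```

Execution trace: 'L' (inner except ValueError) → 'Q' (inner finally) → 'V' (try body, no exception) → 'C' (after the try/except). Output: LQVC

Answer: LQVC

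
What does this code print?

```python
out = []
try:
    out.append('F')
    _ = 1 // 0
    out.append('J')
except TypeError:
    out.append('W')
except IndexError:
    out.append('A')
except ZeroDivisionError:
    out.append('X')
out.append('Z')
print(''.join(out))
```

Execution trace: 'F' (try body) → 'X' (except ZeroDivisionError) → 'Z' (after the try/except). Output: FXZ

Answer: FXZ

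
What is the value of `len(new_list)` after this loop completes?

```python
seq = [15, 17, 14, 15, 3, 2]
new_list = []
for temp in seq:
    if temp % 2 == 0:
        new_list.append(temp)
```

Count even numbers in [15, 17, 14, 15, 3, 2]
`new_list` takes the values: [] → [14] → [14, 2]
So `len(new_list)` = 2

Answer: 2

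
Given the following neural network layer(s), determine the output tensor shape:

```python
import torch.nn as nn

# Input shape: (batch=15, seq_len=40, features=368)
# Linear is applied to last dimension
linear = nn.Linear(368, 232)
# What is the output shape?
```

Input: (15, 40, 368) -> Output: (15, 40, 232)

Answer: (15, 40, 232)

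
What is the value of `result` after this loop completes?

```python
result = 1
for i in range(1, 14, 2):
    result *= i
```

Product of 1, 3, 5, ... up to 13
`result` takes the values: 1 → 3 → 15 → 105 → 945 → 10395 → 135135

Answer: 135135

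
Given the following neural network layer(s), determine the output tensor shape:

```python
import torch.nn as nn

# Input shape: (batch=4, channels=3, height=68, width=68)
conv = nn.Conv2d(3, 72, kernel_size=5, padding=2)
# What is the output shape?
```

Input: (4, 3, 68, 68) -> Output: (4, 72, 68, 68)

Answer: (4, 72, 68, 68)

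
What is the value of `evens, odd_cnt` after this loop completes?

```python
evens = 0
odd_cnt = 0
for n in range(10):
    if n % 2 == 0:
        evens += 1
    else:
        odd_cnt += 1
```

Count evens and odds in range(10)
`evens, odd_cnt` takes the values: (0, 0) → (1, 0) → (1, 1) → (2, 1) → (2, 2) → (3, 2) → (3, 3) → (4, 3) → (4, 4) → (5, 4) → (5, 5)

Answer: 5, 5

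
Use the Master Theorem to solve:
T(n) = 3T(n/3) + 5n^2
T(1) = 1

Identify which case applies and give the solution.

a=3, b=3, f(n)=5n^2. log_3(3) = 1. Since c=2 > 1 and the regularity condition holds (3(n/3)^2 = (3/3^2)n^2 with 3/3^2 < 1), Case 3 applies: T(n) = Θ(f(n)) = O(n^2).

Answer: O(n^2) - Case 3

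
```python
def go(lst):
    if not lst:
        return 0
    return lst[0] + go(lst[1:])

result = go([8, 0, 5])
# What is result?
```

8 + 0 + 5 + 0 = 13

Answer: 13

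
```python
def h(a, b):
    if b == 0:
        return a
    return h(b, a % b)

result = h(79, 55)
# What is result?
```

h(79, 55) -> h(55, 24) -> h(24, 7) -> h(7, 3) -> h(3, 1) -> h(1, 0) -> 1

Answer: 1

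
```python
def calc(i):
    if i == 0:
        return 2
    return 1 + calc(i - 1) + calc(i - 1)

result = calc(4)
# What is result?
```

calc(i) = 1 + 2·calc(i-1), calc(0)=2. Closed form: (2+1)·2^4 - 1 = 47.

Answer: 47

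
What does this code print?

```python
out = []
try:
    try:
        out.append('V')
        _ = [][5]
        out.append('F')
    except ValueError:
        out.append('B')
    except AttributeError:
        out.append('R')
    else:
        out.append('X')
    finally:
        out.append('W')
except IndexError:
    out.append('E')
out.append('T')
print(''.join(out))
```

Execution trace: 'V' (try body) → 'W' (finally) → 'E' (outer except IndexError) → 'T' (after the try/except). Output: VWET

Answer: VWET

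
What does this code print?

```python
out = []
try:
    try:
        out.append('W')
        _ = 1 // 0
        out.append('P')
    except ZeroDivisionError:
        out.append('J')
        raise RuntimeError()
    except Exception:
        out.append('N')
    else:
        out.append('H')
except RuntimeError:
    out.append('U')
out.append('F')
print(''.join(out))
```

Execution trace: 'W' (inner try body) → 'J' (inner except ZeroDivisionError) → 'U' (outer except RuntimeError) → 'F' (after the try/except). Output: WJUF

Answer: WJUF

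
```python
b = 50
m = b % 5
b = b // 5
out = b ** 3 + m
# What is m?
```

Trace:
`b = 50` → b = 50
`m = b % 5` → m = 0
`b = b // 5` → b = 10
`out = b ** 3 + m` → out = 1000
So m = 0

Answer: 0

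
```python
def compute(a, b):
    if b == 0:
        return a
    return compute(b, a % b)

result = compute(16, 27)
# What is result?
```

compute(16, 27) -> compute(27, 16) -> compute(16, 11) -> compute(11, 5) -> compute(5, 1) -> compute(1, 0) -> 1

Answer: 1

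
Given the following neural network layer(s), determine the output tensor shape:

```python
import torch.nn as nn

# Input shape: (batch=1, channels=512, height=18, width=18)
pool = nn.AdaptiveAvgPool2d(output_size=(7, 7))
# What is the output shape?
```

Input: (1, 512, 18, 18) -> Output: (1, 512, 7, 7)

Answer: (1, 512, 7, 7)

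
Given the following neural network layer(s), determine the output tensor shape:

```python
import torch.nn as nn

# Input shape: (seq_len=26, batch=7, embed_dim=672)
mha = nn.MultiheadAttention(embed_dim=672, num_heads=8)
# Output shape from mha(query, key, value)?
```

Input: (26, 7, 672) -> Output: (26, 7, 672)

Answer: (26, 7, 672)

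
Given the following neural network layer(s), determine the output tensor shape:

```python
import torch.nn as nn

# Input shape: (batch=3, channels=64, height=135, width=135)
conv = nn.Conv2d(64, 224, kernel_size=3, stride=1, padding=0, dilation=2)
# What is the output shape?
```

Input: (3, 64, 135, 135) -> Output: (3, 224, 131, 131)

Answer: (3, 224, 131, 131)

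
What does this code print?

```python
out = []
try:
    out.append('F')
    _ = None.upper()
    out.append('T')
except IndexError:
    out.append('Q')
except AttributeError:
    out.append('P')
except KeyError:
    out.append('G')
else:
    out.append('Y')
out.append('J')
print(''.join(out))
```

Execution trace: 'F' (try body) → 'P' (except AttributeError) → 'J' (after the try/except). Output: FPJ

Answer: FPJ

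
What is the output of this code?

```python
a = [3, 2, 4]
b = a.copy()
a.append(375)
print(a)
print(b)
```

Key concept: list.copy() creates independent copy.
Step by step:
`a = [3, 2, 4]` → a = [3, 2, 4]
`b = a.copy()` → b = [3, 2, 4]
`a.append(375)` → a = [3, 2, 4, 375]
`print(a)` → prints [3, 2, 4, 375]
`print(b)` → prints [3, 2, 4]

Answer:
[3, 2, 4, 375]
[3, 2, 4]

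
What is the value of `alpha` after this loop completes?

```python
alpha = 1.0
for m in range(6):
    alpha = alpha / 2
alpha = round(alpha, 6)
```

Halving LR 6 times: 1 / 2^6
`alpha` takes the values: 1.0 → 0.5 → 0.25 → 0.125 → 0.0625 → 0.03125 → 0.015625

Answer: 0.015625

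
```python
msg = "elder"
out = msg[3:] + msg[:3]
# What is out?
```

Trace:
`msg = "elder"` → msg = 'elder'
`out = msg[3:] + msg[:3]` → out = 'ereld'
So out = 'ereld'

Answer: 'ereld'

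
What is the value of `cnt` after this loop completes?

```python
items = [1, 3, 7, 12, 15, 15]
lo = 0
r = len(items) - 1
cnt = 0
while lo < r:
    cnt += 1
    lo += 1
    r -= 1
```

Iterations until pointers meet (list length 6)
`cnt` takes the values: 0 → 1 → 2 → 3

Answer: 3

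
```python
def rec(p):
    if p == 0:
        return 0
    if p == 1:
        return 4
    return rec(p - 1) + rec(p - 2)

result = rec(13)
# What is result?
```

Build up from base cases: rec(0)=0, rec(1)=4, rec(2)=4, rec(3)=8, rec(4)=12, rec(5)=20, rec(6)=32, ..., rec(13)=932

Answer: 932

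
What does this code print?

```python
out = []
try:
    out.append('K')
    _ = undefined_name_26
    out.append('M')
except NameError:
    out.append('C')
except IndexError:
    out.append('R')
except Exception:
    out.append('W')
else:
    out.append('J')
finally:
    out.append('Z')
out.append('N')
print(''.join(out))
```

Execution trace: 'K' (try body) → 'C' (except NameError) → 'Z' (finally) → 'N' (after the try/except). Output: KCZN

Answer: KCZN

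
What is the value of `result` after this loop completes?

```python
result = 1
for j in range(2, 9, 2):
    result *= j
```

Product of even numbers 2 to 8
`result` takes the values: 1 → 2 → 8 → 48 → 384

Answer: 384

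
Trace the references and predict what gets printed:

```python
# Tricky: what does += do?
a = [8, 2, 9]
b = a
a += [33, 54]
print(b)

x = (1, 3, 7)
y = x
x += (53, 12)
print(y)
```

Key concept: += behavior differs for mutable vs immutable.
Step by step:
`a = [8, 2, 9]` → a = [8, 2, 9]
`b = a` → b = [8, 2, 9] (same object as a)
`a += [33, 54]` → a = [8, 2, 9, 33, 54] (same object as b); b = [8, 2, 9, 33, 54] (same object as a)
`print(b)` → prints [8, 2, 9, 33, 54]
`x = (1, 3, 7)` → x = (1, 3, 7)
`y = x` → y = (1, 3, 7)
`x += (53, 12)` → x = (1, 3, 7, 53, 12)
`print(y)` → prints (1, 3, 7)

Answer:
[8, 2, 9, 33, 54]
(1, 3, 7)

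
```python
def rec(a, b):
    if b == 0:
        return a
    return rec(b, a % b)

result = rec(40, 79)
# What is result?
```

rec(40, 79) -> rec(79, 40) -> rec(40, 39) -> rec(39, 1) -> rec(1, 0) -> 1

Answer: 1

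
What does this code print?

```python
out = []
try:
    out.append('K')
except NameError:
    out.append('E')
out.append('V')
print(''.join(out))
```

Execution trace: 'K' (try body, no exception) → 'V' (after the try/except). Output: KV

Answer: KV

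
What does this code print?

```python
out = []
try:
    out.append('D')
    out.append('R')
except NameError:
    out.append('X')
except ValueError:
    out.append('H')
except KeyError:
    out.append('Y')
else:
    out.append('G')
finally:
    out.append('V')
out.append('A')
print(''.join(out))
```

Execution trace: 'D' (try body) → 'R' (try body, no exception) → 'G' (else) → 'V' (finally) → 'A' (after the try/except). Output: DRGVA

Answer: DRGVA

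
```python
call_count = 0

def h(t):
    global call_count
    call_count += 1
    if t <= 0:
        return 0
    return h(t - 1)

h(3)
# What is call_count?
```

Linear recursion stepping by 1: 4 calls from t=3 down to ≤0.

Answer: 4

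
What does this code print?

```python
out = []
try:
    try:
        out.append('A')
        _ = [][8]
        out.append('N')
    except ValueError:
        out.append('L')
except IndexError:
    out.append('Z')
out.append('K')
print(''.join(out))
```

Execution trace: 'A' (try body) → 'Z' (outer except IndexError) → 'K' (after the try/except). Output: AZK

Answer: AZK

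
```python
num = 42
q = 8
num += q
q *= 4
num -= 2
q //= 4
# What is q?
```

Trace:
`num = 42` → num = 42
`q = 8` → q = 8
`num += q` → num = 50
`q *= 4` → q = 32
`num -= 2` → num = 48
`q //= 4` → q = 8
So q = 8

Answer: 8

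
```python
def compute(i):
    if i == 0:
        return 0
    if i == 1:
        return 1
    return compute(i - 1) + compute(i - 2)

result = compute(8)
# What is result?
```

Build up from base cases: compute(0)=0, compute(1)=1, compute(2)=1, compute(3)=2, compute(4)=3, compute(5)=5, compute(6)=8, ..., compute(8)=21

Answer: 21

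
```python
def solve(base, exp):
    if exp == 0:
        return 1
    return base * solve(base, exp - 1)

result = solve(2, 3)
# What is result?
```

solve(2, 3) = 2 * 2 * 2 = 8

Answer: 8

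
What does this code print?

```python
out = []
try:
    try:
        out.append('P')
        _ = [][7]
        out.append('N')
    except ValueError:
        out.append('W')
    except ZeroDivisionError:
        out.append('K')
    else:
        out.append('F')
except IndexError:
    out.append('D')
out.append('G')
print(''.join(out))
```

Execution trace: 'P' (try body) → 'D' (outer except IndexError) → 'G' (after the try/except). Output: PDG

Answer: PDG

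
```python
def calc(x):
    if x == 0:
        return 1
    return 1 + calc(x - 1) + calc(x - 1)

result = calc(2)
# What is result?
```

calc(x) = 1 + 2·calc(x-1), calc(0)=1. Closed form: (1+1)·2^2 - 1 = 7.

Answer: 7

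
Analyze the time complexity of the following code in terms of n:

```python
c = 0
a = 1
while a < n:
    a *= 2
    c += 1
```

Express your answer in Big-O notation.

Each loop level contributes: log n. Multiplying the contributions gives O(log n).

Answer: O(log n)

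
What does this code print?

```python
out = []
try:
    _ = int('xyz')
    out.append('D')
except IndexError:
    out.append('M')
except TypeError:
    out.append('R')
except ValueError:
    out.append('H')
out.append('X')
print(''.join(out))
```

Execution trace: 'H' (except ValueError) → 'X' (after the try/except). Output: HX

Answer: HX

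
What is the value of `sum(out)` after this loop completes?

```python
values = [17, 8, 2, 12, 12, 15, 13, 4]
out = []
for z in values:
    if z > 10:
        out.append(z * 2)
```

Sum of doubled values > 10
`out` takes the values: [] → [34] → [34, 24] → [34, 24, 24] → [34, 24, 24, 30] → [34, 24, 24, 30, 26]
So `sum(out)` = 138

Answer: 138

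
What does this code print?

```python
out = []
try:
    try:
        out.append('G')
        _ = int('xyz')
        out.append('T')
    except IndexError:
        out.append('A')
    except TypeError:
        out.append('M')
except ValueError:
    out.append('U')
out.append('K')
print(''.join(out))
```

Execution trace: 'G' (inner try body) → 'U' (outer except ValueError) → 'K' (after the try/except). Output: GUK

Answer: GUK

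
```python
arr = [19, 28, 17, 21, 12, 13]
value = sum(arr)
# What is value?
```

Trace:
`arr = [19, 28, 17, 21, 12, 13]` → arr = [19, 28, 17, 21, 12, 13]
`value = sum(arr)` → value = 110
So value = 110

Answer: 110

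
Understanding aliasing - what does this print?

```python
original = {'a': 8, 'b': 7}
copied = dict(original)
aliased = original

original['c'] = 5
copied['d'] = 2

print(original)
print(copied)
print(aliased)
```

Key concept: dict() creates copy, assignment creates alias.
Step by step:
`original = {'a': 8, 'b': 7}` → original = {'a': 8, 'b': 7}
`copied = dict(original)` → copied = {'a': 8, 'b': 7}
`aliased = original` → aliased = {'a': 8, 'b': 7} (same object as original)
`original['c'] = 5` → original = {'a': 8, 'b': 7, 'c': 5} (same object as aliased); aliased = {'a': 8, 'b': 7, 'c': 5} (same object as original)
`copied['d'] = 2` → copied = {'a': 8, 'b': 7, 'd': 2}
`print(original)` → prints {'a': 8, 'b': 7, 'c': 5}
`print(copied)` → prints {'a': 8, 'b': 7, 'd': 2}
`print(aliased)` → prints {'a': 8, 'b': 7, 'c': 5}

Answer:
{'a': 8, 'b': 7, 'c': 5}
{'a': 8, 'b': 7, 'd': 2}
{'a': 8, 'b': 7, 'c': 5}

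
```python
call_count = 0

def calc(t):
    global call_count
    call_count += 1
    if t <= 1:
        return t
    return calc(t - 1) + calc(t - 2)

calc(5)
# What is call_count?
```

Calls(t) = 1 + Calls(t-1) + Calls(t-2); Calls(0)=Calls(1)=1. For t=5 this gives 15.

Answer: 15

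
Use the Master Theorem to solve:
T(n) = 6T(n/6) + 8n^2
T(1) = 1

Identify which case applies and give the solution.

a=6, b=6, f(n)=8n^2. log_6(6) = 1. Since c=2 > 1 and the regularity condition holds (6(n/6)^2 = (6/6^2)n^2 with 6/6^2 < 1), Case 3 applies: T(n) = Θ(f(n)) = O(n^2).

Answer: O(n^2) - Case 3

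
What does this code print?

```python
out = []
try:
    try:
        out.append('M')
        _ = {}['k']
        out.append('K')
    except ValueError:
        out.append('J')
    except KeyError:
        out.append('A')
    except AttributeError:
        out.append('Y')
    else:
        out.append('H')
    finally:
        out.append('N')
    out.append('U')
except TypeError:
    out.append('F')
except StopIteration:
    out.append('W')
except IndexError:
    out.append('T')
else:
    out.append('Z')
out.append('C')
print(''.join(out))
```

Execution trace: 'M' (inner try body) → 'A' (inner except KeyError) → 'N' (inner finally) → 'U' (try body, no exception) → 'Z' (else) → 'C' (after the try/except). Output: MANUZC

Answer: MANUZC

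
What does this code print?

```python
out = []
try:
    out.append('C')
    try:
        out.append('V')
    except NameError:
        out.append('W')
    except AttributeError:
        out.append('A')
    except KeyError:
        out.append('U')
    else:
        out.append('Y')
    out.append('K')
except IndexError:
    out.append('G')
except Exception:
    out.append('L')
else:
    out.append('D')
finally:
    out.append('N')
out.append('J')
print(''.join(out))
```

Execution trace: 'C' (try body) → 'V' (inner try body, no exception) → 'Y' (inner else) → 'K' (try body, no exception) → 'D' (else) → 'N' (finally) → 'J' (after the try/except). Output: CVYKDNJ

Answer: CVYKDNJ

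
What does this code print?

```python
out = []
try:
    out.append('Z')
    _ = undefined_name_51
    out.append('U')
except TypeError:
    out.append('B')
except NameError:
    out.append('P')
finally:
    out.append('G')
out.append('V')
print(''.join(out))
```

Execution trace: 'Z' (try body) → 'P' (except NameError) → 'G' (finally) → 'V' (after the try/except). Output: ZPGV

Answer: ZPGV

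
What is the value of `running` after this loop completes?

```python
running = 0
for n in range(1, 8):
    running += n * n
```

Sum of squares 1² to 7² = 140
`running` takes the values: 0 → 1 → 5 → 14 → 30 → 55 → 91 → 140

Answer: 140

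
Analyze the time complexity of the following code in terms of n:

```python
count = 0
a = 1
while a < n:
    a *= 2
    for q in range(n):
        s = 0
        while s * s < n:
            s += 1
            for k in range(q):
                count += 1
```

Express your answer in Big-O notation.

Each loop level contributes: log n × n × √n × n. Multiplying the contributions gives O(n^2√n log n).

Answer: O(n^2√n log n)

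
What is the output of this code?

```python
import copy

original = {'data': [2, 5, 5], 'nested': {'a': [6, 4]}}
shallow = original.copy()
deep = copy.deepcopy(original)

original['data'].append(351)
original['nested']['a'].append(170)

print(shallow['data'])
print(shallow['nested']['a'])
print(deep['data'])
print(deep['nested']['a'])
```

Key concept: comparing shallow vs deep copy.
Step by step:
`original = {'data': [2, 5, 5], 'nested': {'a': [6, 4]}}` → original = {'data': [2, 5, 5], 'nested': {'a': [6, 4]}}
`shallow = original.copy()` → shallow = {'data': [2, 5, 5], 'nested': {'a': [6, 4]}}
`deep = copy.deepcopy(original)` → deep = {'data': [2, 5, 5], 'nested': {'a': [6, 4]}}
`original['data'].append(351)` → original = {'data': [2, 5, 5, 351], 'nested': {'a': [6, 4]}}; shallow = {'data': [2, 5, 5, 351], 'nested': {'a': [6, 4]}}
`original['nested']['a'].append(170)` → original = {'data': [2, 5, 5, 351], 'nested': {'a': [6, 4, 170]}}; shallow = {'data': [2, 5, 5, 351], 'nested': {'a': [6, 4, 170]}}
`print(shallow['data'])` → prints [2, 5, 5, 351]
`print(shallow['nested']['a'])` → prints [6, 4, 170]
`print(deep['data'])` → prints [2, 5, 5]
`print(deep['nested']['a'])` → prints [6, 4]

Answer:
[2, 5, 5, 351]
[6, 4, 170]
[2, 5, 5]
[6, 4]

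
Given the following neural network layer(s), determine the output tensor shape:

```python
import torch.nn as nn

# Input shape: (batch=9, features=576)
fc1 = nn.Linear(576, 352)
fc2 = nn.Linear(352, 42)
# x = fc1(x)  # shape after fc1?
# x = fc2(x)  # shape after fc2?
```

Input: (9, 576) -> after fc1: (9, 352) -> Output: (9, 42)

Answer: (9, 42)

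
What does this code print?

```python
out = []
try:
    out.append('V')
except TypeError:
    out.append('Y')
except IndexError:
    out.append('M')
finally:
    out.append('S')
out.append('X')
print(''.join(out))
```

Execution trace: 'V' (try body, no exception) → 'S' (finally) → 'X' (after the try/except). Output: VSX

Answer: VSX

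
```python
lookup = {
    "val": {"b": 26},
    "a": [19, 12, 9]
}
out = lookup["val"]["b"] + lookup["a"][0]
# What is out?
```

Trace:
`lookup = { ...` → lookup = {'val': {'b': 26}, 'a': [19, 12, 9]}
`out = lookup["val"]["b"] + lookup["a"][0]` → out = 45
So out = 45

Answer: 45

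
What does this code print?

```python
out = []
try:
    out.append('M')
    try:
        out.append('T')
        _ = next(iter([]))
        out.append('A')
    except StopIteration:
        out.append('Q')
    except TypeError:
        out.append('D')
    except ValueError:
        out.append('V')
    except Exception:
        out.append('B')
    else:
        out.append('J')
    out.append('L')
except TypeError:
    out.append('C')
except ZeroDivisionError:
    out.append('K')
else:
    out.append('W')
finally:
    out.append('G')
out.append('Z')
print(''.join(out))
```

Execution trace: 'M' (try body) → 'T' (inner try body) → 'Q' (inner except StopIteration) → 'L' (try body, no exception) → 'W' (else) → 'G' (finally) → 'Z' (after the try/except). Output: MTQLWGZ

Answer: MTQLWGZ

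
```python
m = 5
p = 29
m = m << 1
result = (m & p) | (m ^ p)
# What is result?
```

Trace:
`m = 5` → m = 5
`p = 29` → p = 29
`m = m << 1` → m = 10
`result = (m & p) | (m ^ p)` → result = 31
So result = 31

Answer: 31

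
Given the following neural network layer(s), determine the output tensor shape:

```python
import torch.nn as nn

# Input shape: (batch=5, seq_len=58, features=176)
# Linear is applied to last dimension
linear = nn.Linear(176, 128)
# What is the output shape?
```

Input: (5, 58, 176) -> Output: (5, 58, 128)

Answer: (5, 58, 128)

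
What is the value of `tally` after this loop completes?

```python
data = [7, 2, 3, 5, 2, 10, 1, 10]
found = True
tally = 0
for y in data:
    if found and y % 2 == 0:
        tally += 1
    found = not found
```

Count even values at even positions
`tally` takes the values: 0 → 1

Answer: 1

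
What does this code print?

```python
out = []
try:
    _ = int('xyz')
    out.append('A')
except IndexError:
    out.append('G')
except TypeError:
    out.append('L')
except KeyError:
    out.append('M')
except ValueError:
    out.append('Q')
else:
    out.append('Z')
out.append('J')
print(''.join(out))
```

Execution trace: 'Q' (except ValueError) → 'J' (after the try/except). Output: QJ

Answer: QJ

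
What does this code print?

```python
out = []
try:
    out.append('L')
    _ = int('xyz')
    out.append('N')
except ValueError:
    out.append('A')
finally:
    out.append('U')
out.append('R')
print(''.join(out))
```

Execution trace: 'L' (try body) → 'A' (except ValueError) → 'U' (finally) → 'R' (after the try/except). Output: LAUR

Answer: LAUR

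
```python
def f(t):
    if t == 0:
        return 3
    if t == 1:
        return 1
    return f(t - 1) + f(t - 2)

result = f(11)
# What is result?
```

Build up from base cases: f(0)=3, f(1)=1, f(2)=4, f(3)=5, f(4)=9, f(5)=14, f(6)=23, ..., f(11)=254

Answer: 254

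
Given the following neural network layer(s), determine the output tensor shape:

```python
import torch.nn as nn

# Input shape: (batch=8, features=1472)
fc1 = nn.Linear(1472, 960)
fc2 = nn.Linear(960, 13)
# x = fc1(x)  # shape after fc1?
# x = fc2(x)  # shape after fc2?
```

Input: (8, 1472) -> after fc1: (8, 960) -> Output: (8, 13)

Answer: (8, 13)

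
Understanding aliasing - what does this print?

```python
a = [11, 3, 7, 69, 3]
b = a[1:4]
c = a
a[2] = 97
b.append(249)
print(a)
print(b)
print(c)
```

Key concept: slice vs alias.
Step by step:
`a = [11, 3, 7, 69, 3]` → a = [11, 3, 7, 69, 3]
`b = a[1:4]` → b = [3, 7, 69]
`c = a` → c = [11, 3, 7, 69, 3] (same object as a)
`a[2] = 97` → a = [11, 3, 97, 69, 3] (same object as c); c = [11, 3, 97, 69, 3] (same object as a)
`b.append(249)` → b = [3, 7, 69, 249]
`print(a)` → prints [11, 3, 97, 69, 3]
`print(b)` → prints [3, 7, 69, 249]
`print(c)` → prints [11, 3, 97, 69, 3]

Answer:
[11, 3, 97, 69, 3]
[3, 7, 69, 249]
[11, 3, 97, 69, 3]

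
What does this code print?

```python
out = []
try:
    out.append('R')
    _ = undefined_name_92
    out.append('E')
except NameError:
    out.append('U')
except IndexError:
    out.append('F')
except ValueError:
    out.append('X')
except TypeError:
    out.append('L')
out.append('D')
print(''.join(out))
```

Execution trace: 'R' (try body) → 'U' (except NameError) → 'D' (after the try/except). Output: RUD

Answer: RUD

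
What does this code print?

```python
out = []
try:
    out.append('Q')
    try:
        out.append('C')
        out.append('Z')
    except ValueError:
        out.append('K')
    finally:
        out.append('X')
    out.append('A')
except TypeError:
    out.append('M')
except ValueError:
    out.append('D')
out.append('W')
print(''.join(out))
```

Execution trace: 'Q' (try body) → 'C' (inner try body) → 'Z' (inner try body, no exception) → 'X' (inner finally) → 'A' (try body, no exception) → 'W' (after the try/except). Output: QCZXAW

Answer: QCZXAW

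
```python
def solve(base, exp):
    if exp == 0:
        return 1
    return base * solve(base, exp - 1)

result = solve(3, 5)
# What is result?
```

solve(3, 5) = 3 * 3 * 3 * 3 * 3 = 243

Answer: 243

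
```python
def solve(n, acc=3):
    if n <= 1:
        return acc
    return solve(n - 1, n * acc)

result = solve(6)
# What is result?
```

Accumulator trace (n, acc): (6, 3) -> (5, 18) -> (4, 90) -> (3, 360) -> (2, 1080) -> (1, 2160) -> return 2160

Answer: 2160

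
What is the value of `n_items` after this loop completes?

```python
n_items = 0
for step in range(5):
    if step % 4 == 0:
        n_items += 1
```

Count numbers divisible by 4 in range(5)
`n_items` takes the values: 0 → 1 → 2

Answer: 2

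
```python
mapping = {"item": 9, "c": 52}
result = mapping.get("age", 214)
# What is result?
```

Trace:
`mapping = {"item": 9, "c": 52}` → mapping = {'item': 9, 'c': 52}
`result = mapping.get("age", 214)` → result = 214
So result = 214

Answer: 214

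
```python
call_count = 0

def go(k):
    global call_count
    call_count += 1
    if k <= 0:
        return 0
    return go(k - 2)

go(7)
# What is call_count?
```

Linear recursion stepping by 2: 5 calls from k=7 down to ≤0.

Answer: 5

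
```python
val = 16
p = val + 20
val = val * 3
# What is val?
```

Trace:
`val = 16` → val = 16
`p = val + 20` → p = 36
`val = val * 3` → val = 48
So val = 48

Answer: 48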